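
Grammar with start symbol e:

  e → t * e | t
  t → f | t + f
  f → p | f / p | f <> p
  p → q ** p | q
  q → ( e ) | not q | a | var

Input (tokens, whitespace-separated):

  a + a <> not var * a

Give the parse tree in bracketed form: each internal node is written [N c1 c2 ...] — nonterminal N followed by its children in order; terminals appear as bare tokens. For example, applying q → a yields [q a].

[e [t [t [f [p [q a]]]] + [f [f [p [q a]]] <> [p [q not [q var]]]]] * [e [t [f [p [q a]]]]]]

e
t * e
t + f * e
f + f * e
p + f * e
q + f * e
a + f * e
a + f <> p * e
a + p <> p * e
a + q <> p * e
a + a <> p * e
a + a <> q * e
a + a <> not q * e
a + a <> not var * e
a + a <> not var * t
a + a <> not var * f
a + a <> not var * p
a + a <> not var * q
a + a <> not var * a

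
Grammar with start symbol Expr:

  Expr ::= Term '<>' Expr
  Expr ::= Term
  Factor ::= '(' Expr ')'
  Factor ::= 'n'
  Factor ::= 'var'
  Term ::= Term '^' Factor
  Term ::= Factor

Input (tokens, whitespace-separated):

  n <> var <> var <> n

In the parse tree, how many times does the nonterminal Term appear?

4

[Expr [Term [Factor n]] <> [Expr [Term [Factor var]] <> [Expr [Term [Factor var]] <> [Expr [Term [Factor n]]]]]]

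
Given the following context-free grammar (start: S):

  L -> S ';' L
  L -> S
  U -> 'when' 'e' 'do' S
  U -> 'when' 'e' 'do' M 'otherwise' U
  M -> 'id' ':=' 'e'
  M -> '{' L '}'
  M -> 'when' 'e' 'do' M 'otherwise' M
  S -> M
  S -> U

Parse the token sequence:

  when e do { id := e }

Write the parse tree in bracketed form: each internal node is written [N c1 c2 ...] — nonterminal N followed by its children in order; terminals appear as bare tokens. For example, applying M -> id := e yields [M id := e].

S
U
when e do S
when e do M
when e do { L }
when e do { S }
when e do { M }
when e do { id := e }

[S [U when e do [S [M { [L [S [M id := e]]] }]]]]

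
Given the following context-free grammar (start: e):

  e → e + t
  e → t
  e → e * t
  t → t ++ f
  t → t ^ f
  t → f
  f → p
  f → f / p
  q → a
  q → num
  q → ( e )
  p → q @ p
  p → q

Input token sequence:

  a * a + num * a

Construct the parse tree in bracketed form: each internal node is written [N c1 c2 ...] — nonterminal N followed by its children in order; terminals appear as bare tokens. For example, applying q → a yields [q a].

e
e * t
e + t * t
e * t + t * t
t * t + t * t
f * t + t * t
p * t + t * t
q * t + t * t
a * t + t * t
a * f + t * t
a * p + t * t
a * q + t * t
a * a + t * t
a * a + f * t
a * a + p * t
a * a + q * t
a * a + num * t
a * a + num * f
a * a + num * p
a * a + num * q
a * a + num * a

[e [e [e [e [t [f [p [q a]]]]] * [t [f [p [q a]]]]] + [t [f [p [q num]]]]] * [t [f [p [q a]]]]]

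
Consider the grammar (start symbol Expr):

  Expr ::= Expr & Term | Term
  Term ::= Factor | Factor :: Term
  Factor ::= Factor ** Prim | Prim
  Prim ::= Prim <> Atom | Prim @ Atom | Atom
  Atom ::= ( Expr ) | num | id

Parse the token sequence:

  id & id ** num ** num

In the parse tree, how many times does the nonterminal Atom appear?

4

[Expr [Expr [Term [Factor [Prim [Atom id]]]]] & [Term [Factor [Factor [Factor [Prim [Atom id]]] ** [Prim [Atom num]]] ** [Prim [Atom num]]]]]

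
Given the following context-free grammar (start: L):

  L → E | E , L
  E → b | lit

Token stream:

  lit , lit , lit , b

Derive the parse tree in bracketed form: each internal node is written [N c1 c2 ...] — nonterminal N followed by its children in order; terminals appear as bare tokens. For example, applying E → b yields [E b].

[L [E lit] , [L [E lit] , [L [E lit] , [L [E b]]]]]

L
E , L
lit , L
lit , E , L
lit , lit , L
lit , lit , E , L
lit , lit , lit , L
lit , lit , lit , E
lit , lit , lit , b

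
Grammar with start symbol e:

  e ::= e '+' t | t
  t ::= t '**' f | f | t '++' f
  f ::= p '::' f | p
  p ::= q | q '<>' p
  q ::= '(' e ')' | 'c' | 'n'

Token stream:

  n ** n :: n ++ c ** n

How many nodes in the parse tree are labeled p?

5

[e [t [t [t [t [f [p [q n]]]] ** [f [p [q n]] :: [f [p [q n]]]]] ++ [f [p [q c]]]] ** [f [p [q n]]]]]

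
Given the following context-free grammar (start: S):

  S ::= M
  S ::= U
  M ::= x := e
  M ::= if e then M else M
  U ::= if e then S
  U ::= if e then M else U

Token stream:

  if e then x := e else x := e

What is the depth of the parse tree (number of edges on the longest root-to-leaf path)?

3

[S [M if e then [M x := e] else [M x := e]]]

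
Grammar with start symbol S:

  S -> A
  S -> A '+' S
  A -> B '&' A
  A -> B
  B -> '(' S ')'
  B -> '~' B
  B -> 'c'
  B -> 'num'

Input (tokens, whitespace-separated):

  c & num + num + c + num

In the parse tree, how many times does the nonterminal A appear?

[S [A [B c] & [A [B num]]] + [S [A [B num]] + [S [A [B c]] + [S [A [B num]]]]]]

5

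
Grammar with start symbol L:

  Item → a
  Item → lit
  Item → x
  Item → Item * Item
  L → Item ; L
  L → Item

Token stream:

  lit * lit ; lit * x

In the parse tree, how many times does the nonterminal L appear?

2

[L [Item [Item lit] * [Item lit]] ; [L [Item [Item lit] * [Item x]]]]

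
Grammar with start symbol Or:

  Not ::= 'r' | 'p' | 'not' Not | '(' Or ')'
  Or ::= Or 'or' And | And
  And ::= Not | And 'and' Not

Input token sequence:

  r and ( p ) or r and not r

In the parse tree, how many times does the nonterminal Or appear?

3

[Or [Or [And [And [Not r]] and [Not ( [Or [And [Not p]]] )]]] or [And [And [Not r]] and [Not not [Not r]]]]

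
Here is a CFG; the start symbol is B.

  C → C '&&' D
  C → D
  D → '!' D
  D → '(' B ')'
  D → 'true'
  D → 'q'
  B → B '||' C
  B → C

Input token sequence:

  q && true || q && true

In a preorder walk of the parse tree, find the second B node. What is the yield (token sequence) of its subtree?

[B [B [C [C [D q]] && [D true]]] || [C [C [D q]] && [D true]]]

q && true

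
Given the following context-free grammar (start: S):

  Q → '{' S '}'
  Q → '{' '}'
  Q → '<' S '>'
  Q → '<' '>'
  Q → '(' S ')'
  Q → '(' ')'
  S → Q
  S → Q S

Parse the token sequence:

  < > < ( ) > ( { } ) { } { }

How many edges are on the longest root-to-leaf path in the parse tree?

[S [Q < >] [S [Q < [S [Q ( )]] >] [S [Q ( [S [Q { }]] )] [S [Q { }] [S [Q { }]]]]]]

6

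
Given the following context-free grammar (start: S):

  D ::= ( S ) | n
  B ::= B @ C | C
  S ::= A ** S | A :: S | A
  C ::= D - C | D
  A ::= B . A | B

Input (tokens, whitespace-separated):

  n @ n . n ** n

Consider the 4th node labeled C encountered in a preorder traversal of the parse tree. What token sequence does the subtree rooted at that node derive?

[S [A [B [B [C [D n]]] @ [C [D n]]] . [A [B [C [D n]]]]] ** [S [A [B [C [D n]]]]]]

n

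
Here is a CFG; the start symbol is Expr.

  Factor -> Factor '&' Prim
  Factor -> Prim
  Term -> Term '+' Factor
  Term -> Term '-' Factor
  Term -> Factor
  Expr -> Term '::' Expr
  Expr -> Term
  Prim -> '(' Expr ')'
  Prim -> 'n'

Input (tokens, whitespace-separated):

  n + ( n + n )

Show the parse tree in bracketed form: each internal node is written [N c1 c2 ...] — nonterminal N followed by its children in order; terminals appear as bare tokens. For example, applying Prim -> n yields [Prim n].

Expr
Term
Term + Factor
Factor + Factor
Prim + Factor
n + Factor
n + Prim
n + ( Expr )
n + ( Term )
n + ( Term + Factor )
n + ( Factor + Factor )
n + ( Prim + Factor )
n + ( n + Factor )
n + ( n + Prim )
n + ( n + n )

[Expr [Term [Term [Factor [Prim n]]] + [Factor [Prim ( [Expr [Term [Term [Factor [Prim n]]] + [Factor [Prim n]]]] )]]]]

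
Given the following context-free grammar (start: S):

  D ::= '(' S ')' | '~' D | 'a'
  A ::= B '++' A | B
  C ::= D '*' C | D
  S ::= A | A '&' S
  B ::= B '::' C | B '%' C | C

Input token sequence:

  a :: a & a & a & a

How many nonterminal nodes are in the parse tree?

[S [A [B [B [C [D a]]] :: [C [D a]]]] & [S [A [B [C [D a]]]] & [S [A [B [C [D a]]]] & [S [A [B [C [D a]]]]]]]]

23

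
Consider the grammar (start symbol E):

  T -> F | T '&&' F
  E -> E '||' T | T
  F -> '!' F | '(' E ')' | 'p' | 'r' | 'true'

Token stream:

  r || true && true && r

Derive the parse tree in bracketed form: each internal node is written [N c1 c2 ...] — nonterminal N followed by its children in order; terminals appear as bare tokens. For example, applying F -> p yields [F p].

E
E || T
T || T
F || T
r || T
r || T && F
r || T && F && F
r || F && F && F
r || true && F && F
r || true && true && F
r || true && true && r

[E [E [T [F r]]] || [T [T [T [F true]] && [F true]] && [F r]]]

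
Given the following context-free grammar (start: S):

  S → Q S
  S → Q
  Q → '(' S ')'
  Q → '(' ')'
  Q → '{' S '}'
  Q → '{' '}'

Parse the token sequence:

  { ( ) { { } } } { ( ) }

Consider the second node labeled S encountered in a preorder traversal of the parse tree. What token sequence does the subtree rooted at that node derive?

( ) { { } }

[S [Q { [S [Q ( )] [S [Q { [S [Q { }]] }]]] }] [S [Q { [S [Q ( )]] }]]]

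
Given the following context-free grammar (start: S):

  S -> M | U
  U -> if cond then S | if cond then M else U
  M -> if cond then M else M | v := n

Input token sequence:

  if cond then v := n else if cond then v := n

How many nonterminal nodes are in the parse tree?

6

[S [U if cond then [M v := n] else [U if cond then [S [M v := n]]]]]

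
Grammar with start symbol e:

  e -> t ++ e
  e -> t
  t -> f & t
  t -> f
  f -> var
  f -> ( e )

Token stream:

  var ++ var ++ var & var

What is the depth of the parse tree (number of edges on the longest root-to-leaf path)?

[e [t [f var]] ++ [e [t [f var]] ++ [e [t [f var] & [t [f var]]]]]]

6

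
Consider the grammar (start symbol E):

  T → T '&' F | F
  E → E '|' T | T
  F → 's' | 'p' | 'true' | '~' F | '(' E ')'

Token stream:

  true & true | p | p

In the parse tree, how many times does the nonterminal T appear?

[E [E [E [T [T [F true]] & [F true]]] | [T [F p]]] | [T [F p]]]

4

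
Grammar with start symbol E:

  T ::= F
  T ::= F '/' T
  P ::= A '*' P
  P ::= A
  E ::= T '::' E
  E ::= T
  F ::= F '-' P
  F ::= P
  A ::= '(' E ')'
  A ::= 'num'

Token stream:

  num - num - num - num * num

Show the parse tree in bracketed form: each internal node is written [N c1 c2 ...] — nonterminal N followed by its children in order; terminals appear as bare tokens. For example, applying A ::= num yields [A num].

E
T
F
F - P
F - P - P
F - P - P - P
P - P - P - P
A - P - P - P
num - P - P - P
num - A - P - P
num - num - P - P
num - num - A - P
num - num - num - P
num - num - num - A * P
num - num - num - num * P
num - num - num - num * A
num - num - num - num * num

[E [T [F [F [F [F [P [A num]]] - [P [A num]]] - [P [A num]]] - [P [A num] * [P [A num]]]]]]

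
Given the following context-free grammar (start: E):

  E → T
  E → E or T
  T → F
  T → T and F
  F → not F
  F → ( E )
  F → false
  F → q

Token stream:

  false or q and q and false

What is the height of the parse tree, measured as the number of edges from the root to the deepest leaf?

5

[E [E [T [F false]]] or [T [T [T [F q]] and [F q]] and [F false]]]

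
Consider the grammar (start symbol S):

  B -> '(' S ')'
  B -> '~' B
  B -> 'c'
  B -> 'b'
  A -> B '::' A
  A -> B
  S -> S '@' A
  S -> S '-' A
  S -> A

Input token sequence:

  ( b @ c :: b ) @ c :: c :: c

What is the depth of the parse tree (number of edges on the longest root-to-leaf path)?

[S [S [A [B ( [S [S [A [B b]]] @ [A [B c] :: [A [B b]]]] )]]] @ [A [B c] :: [A [B c] :: [A [B c]]]]]

8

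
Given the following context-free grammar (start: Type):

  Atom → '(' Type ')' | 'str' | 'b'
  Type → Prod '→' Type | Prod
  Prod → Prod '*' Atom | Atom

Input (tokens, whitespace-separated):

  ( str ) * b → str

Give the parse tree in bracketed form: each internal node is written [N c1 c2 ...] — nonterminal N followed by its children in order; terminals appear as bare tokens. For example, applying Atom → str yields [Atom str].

[Type [Prod [Prod [Atom ( [Type [Prod [Atom str]]] )]] * [Atom b]] → [Type [Prod [Atom str]]]]

Type
Prod → Type
Prod * Atom → Type
Atom * Atom → Type
( Type ) * Atom → Type
( Prod ) * Atom → Type
( Atom ) * Atom → Type
( str ) * Atom → Type
( str ) * b → Type
( str ) * b → Prod
( str ) * b → Atom
( str ) * b → str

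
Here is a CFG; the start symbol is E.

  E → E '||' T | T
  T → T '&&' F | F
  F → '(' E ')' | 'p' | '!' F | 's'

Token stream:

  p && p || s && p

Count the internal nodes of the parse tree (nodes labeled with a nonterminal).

[E [E [T [T [F p]] && [F p]]] || [T [T [F s]] && [F p]]]

10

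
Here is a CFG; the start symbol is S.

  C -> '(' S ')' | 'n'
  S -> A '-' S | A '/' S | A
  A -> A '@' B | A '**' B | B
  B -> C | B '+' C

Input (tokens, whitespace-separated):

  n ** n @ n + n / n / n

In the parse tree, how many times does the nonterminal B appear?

6

[S [A [A [A [B [C n]]] ** [B [C n]]] @ [B [B [C n]] + [C n]]] / [S [A [B [C n]]] / [S [A [B [C n]]]]]]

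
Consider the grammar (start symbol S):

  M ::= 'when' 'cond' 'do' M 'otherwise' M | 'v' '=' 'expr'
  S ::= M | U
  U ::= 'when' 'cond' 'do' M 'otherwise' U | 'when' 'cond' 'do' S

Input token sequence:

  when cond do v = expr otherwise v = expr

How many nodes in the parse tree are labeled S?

[S [M when cond do [M v = expr] otherwise [M v = expr]]]

1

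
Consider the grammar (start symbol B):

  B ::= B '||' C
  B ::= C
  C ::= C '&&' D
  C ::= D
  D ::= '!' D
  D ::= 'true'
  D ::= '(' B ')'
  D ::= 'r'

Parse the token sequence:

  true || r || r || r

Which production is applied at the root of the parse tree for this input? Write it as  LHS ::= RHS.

B ::= B '||' C

[B [B [B [B [C [D true]]] || [C [D r]]] || [C [D r]]] || [C [D r]]]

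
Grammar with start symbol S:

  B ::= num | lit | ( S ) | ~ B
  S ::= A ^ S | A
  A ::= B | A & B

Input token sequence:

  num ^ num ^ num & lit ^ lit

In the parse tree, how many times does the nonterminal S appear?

[S [A [B num]] ^ [S [A [B num]] ^ [S [A [A [B num]] & [B lit]] ^ [S [A [B lit]]]]]]

4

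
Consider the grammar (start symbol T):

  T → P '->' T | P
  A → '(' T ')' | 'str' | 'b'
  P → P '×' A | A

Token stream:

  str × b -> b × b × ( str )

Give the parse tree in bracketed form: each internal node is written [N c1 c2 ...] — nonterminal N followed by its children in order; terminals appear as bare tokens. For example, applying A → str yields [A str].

[T [P [P [A str]] × [A b]] -> [T [P [P [P [A b]] × [A b]] × [A ( [T [P [A str]]] )]]]]

T
P -> T
P × A -> T
A × A -> T
str × A -> T
str × b -> T
str × b -> P
str × b -> P × A
str × b -> P × A × A
str × b -> A × A × A
str × b -> b × A × A
str × b -> b × b × A
str × b -> b × b × ( T )
str × b -> b × b × ( P )
str × b -> b × b × ( A )
str × b -> b × b × ( str )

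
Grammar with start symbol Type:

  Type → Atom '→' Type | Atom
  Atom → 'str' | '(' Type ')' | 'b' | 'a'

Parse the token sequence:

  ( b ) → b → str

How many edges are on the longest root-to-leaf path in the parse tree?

[Type [Atom ( [Type [Atom b]] )] → [Type [Atom b] → [Type [Atom str]]]]

4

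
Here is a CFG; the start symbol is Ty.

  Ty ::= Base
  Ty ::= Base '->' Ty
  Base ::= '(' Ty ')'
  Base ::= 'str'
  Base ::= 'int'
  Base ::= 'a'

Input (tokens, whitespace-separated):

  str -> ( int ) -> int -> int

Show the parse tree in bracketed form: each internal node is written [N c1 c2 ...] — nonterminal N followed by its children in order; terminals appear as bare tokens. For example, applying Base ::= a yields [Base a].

[Ty [Base str] -> [Ty [Base ( [Ty [Base int]] )] -> [Ty [Base int] -> [Ty [Base int]]]]]

Ty
Base -> Ty
str -> Ty
str -> Base -> Ty
str -> ( Ty ) -> Ty
str -> ( Base ) -> Ty
str -> ( int ) -> Ty
str -> ( int ) -> Base -> Ty
str -> ( int ) -> int -> Ty
str -> ( int ) -> int -> Base
str -> ( int ) -> int -> int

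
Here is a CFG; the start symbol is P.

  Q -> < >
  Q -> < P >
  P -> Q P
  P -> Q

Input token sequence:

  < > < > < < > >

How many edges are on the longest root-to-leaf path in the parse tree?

6

[P [Q < >] [P [Q < >] [P [Q < [P [Q < >]] >]]]]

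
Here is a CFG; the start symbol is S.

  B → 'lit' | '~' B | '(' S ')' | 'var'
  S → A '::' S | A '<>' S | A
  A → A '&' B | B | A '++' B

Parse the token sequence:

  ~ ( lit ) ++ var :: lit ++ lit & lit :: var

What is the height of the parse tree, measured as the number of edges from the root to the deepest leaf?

[S [A [A [B ~ [B ( [S [A [B lit]]] )]]] ++ [B var]] :: [S [A [A [A [B lit]] ++ [B lit]] & [B lit]] :: [S [A [B var]]]]]

8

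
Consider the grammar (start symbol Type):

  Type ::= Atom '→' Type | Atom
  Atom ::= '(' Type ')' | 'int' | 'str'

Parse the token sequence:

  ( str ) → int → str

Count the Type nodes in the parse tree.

4

[Type [Atom ( [Type [Atom str]] )] → [Type [Atom int] → [Type [Atom str]]]]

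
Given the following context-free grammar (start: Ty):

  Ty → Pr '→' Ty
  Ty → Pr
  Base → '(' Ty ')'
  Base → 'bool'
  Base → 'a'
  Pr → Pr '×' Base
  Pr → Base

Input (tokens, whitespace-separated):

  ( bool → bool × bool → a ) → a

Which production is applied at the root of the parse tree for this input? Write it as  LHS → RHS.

Ty → Pr '→' Ty

[Ty [Pr [Base ( [Ty [Pr [Base bool]] → [Ty [Pr [Pr [Base bool]] × [Base bool]] → [Ty [Pr [Base a]]]]] )]] → [Ty [Pr [Base a]]]]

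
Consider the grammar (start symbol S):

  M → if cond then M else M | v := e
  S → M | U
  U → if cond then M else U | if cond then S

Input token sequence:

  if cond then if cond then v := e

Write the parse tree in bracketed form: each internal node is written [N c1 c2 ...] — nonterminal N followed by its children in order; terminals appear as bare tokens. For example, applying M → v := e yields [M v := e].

[S [U if cond then [S [U if cond then [S [M v := e]]]]]]

S
U
if cond then S
if cond then U
if cond then if cond then S
if cond then if cond then M
if cond then if cond then v := e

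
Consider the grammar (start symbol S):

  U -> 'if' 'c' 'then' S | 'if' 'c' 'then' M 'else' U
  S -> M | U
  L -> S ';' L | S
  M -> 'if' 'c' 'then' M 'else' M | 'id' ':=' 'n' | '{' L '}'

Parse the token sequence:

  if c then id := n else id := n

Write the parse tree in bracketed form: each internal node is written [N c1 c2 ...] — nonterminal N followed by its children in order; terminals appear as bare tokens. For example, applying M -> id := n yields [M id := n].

S
M
if c then M else M
if c then id := n else M
if c then id := n else id := n

[S [M if c then [M id := n] else [M id := n]]]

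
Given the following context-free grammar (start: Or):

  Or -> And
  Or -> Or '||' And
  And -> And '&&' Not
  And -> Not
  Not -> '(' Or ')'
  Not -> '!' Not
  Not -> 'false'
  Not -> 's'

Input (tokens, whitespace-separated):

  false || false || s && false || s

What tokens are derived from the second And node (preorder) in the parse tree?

false

[Or [Or [Or [Or [And [Not false]]] || [And [Not false]]] || [And [And [Not s]] && [Not false]]] || [And [Not s]]]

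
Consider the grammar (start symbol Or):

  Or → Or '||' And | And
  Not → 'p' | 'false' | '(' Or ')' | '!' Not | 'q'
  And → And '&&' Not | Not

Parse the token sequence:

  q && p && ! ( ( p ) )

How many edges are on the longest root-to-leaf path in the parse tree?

10

[Or [And [And [And [Not q]] && [Not p]] && [Not ! [Not ( [Or [And [Not ( [Or [And [Not p]]] )]]] )]]]]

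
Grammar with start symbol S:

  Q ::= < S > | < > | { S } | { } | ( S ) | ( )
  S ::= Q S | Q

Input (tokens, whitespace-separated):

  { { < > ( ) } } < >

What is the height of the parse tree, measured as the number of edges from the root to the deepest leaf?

[S [Q { [S [Q { [S [Q < >] [S [Q ( )]]] }]] }] [S [Q < >]]]

7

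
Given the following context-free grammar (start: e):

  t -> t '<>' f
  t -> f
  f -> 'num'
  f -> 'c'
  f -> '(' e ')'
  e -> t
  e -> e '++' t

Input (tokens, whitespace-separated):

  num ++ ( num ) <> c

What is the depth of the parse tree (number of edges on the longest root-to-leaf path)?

[e [e [t [f num]]] ++ [t [t [f ( [e [t [f num]]] )]] <> [f c]]]

7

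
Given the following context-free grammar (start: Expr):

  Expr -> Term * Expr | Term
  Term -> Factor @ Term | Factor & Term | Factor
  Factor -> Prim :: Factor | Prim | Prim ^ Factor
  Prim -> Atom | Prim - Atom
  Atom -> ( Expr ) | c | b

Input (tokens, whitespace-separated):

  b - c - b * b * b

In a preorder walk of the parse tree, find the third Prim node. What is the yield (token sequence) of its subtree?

[Expr [Term [Factor [Prim [Prim [Prim [Atom b]] - [Atom c]] - [Atom b]]]] * [Expr [Term [Factor [Prim [Atom b]]]] * [Expr [Term [Factor [Prim [Atom b]]]]]]]

b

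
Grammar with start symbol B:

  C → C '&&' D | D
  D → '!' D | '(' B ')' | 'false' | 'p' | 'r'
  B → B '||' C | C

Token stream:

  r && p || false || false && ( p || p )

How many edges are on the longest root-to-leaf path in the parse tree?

[B [B [B [C [C [D r]] && [D p]]] || [C [D false]]] || [C [C [D false]] && [D ( [B [B [C [D p]]] || [C [D p]]] )]]]

7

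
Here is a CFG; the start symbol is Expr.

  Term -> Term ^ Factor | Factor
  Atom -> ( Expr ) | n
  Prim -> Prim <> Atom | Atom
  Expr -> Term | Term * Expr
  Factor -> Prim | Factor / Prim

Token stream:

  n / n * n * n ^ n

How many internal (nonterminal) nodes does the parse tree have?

[Expr [Term [Factor [Factor [Prim [Atom n]]] / [Prim [Atom n]]]] * [Expr [Term [Factor [Prim [Atom n]]]] * [Expr [Term [Term [Factor [Prim [Atom n]]]] ^ [Factor [Prim [Atom n]]]]]]]

22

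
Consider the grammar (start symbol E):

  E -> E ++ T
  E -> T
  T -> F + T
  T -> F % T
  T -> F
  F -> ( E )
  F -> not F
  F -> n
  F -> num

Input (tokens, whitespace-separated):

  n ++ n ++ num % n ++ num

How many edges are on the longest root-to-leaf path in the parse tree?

6

[E [E [E [E [T [F n]]] ++ [T [F n]]] ++ [T [F num] % [T [F n]]]] ++ [T [F num]]]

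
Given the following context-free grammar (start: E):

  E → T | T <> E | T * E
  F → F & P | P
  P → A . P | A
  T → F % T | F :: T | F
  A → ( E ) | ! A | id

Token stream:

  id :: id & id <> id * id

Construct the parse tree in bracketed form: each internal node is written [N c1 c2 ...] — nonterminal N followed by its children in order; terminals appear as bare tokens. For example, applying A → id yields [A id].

[E [T [F [P [A id]]] :: [T [F [F [P [A id]]] & [P [A id]]]]] <> [E [T [F [P [A id]]]] * [E [T [F [P [A id]]]]]]]

E
T <> E
F :: T <> E
P :: T <> E
A :: T <> E
id :: T <> E
id :: F <> E
id :: F & P <> E
id :: P & P <> E
id :: A & P <> E
id :: id & P <> E
id :: id & A <> E
id :: id & id <> E
id :: id & id <> T * E
id :: id & id <> F * E
id :: id & id <> P * E
id :: id & id <> A * E
id :: id & id <> id * E
id :: id & id <> id * T
id :: id & id <> id * F
id :: id & id <> id * P
id :: id & id <> id * A
id :: id & id <> id * id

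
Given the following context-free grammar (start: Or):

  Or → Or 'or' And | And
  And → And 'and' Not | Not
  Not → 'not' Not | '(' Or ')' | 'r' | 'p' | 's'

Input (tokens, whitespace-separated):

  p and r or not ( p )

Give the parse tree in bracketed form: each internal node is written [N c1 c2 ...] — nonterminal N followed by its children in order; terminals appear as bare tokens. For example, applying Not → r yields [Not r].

Or
Or or And
And or And
And and Not or And
Not and Not or And
p and Not or And
p and r or And
p and r or Not
p and r or not Not
p and r or not ( Or )
p and r or not ( And )
p and r or not ( Not )
p and r or not ( p )

[Or [Or [And [And [Not p]] and [Not r]]] or [And [Not not [Not ( [Or [And [Not p]]] )]]]]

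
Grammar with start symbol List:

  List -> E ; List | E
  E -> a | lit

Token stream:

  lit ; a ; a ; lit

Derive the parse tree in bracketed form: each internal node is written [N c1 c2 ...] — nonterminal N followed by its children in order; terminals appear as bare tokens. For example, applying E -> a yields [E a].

[List [E lit] ; [List [E a] ; [List [E a] ; [List [E lit]]]]]

List
E ; List
lit ; List
lit ; E ; List
lit ; a ; List
lit ; a ; E ; List
lit ; a ; a ; List
lit ; a ; a ; E
lit ; a ; a ; lit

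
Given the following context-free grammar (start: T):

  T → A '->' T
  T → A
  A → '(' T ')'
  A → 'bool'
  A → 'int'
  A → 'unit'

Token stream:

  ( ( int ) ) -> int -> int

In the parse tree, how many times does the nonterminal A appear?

[T [A ( [T [A ( [T [A int]] )]] )] -> [T [A int] -> [T [A int]]]]

5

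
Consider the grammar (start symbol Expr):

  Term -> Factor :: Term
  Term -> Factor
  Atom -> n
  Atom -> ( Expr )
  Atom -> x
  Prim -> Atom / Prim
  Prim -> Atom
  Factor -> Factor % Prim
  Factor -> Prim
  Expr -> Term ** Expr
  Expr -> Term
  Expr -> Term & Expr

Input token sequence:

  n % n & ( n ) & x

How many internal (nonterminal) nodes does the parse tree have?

[Expr [Term [Factor [Factor [Prim [Atom n]]] % [Prim [Atom n]]]] & [Expr [Term [Factor [Prim [Atom ( [Expr [Term [Factor [Prim [Atom n]]]]] )]]]] & [Expr [Term [Factor [Prim [Atom x]]]]]]]

23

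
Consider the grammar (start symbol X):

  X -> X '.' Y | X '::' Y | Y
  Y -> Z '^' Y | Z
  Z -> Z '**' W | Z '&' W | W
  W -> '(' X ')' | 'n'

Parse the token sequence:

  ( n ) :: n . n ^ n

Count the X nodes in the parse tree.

4

[X [X [X [Y [Z [W ( [X [Y [Z [W n]]]] )]]]] :: [Y [Z [W n]]]] . [Y [Z [W n]] ^ [Y [Z [W n]]]]]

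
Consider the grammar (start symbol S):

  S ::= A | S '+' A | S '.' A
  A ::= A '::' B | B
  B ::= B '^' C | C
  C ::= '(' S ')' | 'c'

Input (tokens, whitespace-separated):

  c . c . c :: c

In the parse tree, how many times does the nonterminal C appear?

4

[S [S [S [A [B [C c]]]] . [A [B [C c]]]] . [A [A [B [C c]]] :: [B [C c]]]]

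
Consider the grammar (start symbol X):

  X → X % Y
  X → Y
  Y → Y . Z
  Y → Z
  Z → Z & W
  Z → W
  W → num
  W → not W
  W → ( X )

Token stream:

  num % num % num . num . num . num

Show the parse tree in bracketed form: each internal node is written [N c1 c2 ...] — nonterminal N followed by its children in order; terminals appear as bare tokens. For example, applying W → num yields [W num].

[X [X [X [Y [Z [W num]]]] % [Y [Z [W num]]]] % [Y [Y [Y [Y [Z [W num]]] . [Z [W num]]] . [Z [W num]]] . [Z [W num]]]]

X
X % Y
X % Y % Y
Y % Y % Y
Z % Y % Y
W % Y % Y
num % Y % Y
num % Z % Y
num % W % Y
num % num % Y
num % num % Y . Z
num % num % Y . Z . Z
num % num % Y . Z . Z . Z
num % num % Z . Z . Z . Z
num % num % W . Z . Z . Z
num % num % num . Z . Z . Z
num % num % num . W . Z . Z
num % num % num . num . Z . Z
num % num % num . num . W . Z
num % num % num . num . num . Z
num % num % num . num . num . W
num % num % num . num . num . num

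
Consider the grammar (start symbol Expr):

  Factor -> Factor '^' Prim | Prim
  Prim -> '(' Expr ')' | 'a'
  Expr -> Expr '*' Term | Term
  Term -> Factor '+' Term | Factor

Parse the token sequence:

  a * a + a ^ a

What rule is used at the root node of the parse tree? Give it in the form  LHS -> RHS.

Expr -> Expr '*' Term

[Expr [Expr [Term [Factor [Prim a]]]] * [Term [Factor [Prim a]] + [Term [Factor [Factor [Prim a]] ^ [Prim a]]]]]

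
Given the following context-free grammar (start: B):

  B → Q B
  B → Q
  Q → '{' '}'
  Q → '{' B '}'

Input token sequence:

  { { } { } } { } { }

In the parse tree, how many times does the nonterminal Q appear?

5

[B [Q { [B [Q { }] [B [Q { }]]] }] [B [Q { }] [B [Q { }]]]]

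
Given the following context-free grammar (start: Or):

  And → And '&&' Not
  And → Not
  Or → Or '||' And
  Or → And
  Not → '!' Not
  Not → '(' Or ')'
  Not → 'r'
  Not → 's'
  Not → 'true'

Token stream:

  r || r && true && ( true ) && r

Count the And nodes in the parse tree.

6

[Or [Or [And [Not r]]] || [And [And [And [And [Not r]] && [Not true]] && [Not ( [Or [And [Not true]]] )]] && [Not r]]]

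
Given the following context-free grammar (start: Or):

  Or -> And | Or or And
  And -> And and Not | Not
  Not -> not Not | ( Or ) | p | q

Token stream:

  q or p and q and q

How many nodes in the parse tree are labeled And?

4

[Or [Or [And [Not q]]] or [And [And [And [Not p]] and [Not q]] and [Not q]]]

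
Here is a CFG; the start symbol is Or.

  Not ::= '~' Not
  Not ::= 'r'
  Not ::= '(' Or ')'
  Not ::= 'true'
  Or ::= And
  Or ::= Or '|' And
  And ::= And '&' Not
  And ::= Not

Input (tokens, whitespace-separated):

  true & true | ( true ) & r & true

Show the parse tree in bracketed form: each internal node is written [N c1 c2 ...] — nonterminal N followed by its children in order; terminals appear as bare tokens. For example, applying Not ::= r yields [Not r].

Or
Or | And
And | And
And & Not | And
Not & Not | And
true & Not | And
true & true | And
true & true | And & Not
true & true | And & Not & Not
true & true | Not & Not & Not
true & true | ( Or ) & Not & Not
true & true | ( And ) & Not & Not
true & true | ( Not ) & Not & Not
true & true | ( true ) & Not & Not
true & true | ( true ) & r & Not
true & true | ( true ) & r & true

[Or [Or [And [And [Not true]] & [Not true]]] | [And [And [And [Not ( [Or [And [Not true]]] )]] & [Not r]] & [Not true]]]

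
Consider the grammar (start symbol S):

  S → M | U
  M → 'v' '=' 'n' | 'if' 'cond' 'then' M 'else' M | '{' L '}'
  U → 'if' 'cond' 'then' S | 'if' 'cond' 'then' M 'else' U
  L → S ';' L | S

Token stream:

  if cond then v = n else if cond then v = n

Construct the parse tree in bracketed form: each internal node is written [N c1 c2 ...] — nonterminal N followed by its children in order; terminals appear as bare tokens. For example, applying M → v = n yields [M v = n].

[S [U if cond then [M v = n] else [U if cond then [S [M v = n]]]]]

S
U
if cond then M else U
if cond then v = n else U
if cond then v = n else if cond then S
if cond then v = n else if cond then M
if cond then v = n else if cond then v = n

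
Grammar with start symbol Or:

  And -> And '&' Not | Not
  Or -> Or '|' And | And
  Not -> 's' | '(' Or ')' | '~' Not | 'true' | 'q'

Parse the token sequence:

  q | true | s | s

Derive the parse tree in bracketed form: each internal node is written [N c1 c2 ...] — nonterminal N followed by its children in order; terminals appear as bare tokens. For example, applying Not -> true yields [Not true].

Or
Or | And
Or | And | And
Or | And | And | And
And | And | And | And
Not | And | And | And
q | And | And | And
q | Not | And | And
q | true | And | And
q | true | Not | And
q | true | s | And
q | true | s | Not
q | true | s | s

[Or [Or [Or [Or [And [Not q]]] | [And [Not true]]] | [And [Not s]]] | [And [Not s]]]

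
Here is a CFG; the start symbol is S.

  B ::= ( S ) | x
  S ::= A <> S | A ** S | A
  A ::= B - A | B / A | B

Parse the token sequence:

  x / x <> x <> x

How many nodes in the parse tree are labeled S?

[S [A [B x] / [A [B x]]] <> [S [A [B x]] <> [S [A [B x]]]]]

3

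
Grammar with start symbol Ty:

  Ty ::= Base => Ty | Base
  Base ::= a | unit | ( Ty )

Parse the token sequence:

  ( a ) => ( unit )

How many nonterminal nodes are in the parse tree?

[Ty [Base ( [Ty [Base a]] )] => [Ty [Base ( [Ty [Base unit]] )]]]

8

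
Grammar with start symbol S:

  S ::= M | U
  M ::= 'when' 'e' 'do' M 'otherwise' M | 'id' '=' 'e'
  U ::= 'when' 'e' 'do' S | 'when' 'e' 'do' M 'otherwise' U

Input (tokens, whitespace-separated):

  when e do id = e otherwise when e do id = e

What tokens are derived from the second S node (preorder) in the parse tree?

id = e

[S [U when e do [M id = e] otherwise [U when e do [S [M id = e]]]]]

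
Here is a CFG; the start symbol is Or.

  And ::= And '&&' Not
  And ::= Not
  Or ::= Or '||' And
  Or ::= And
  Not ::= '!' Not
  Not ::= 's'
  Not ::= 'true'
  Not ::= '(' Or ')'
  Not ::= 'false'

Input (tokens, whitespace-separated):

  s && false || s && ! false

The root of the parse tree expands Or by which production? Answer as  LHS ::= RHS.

[Or [Or [And [And [Not s]] && [Not false]]] || [And [And [Not s]] && [Not ! [Not false]]]]

Or ::= Or '||' And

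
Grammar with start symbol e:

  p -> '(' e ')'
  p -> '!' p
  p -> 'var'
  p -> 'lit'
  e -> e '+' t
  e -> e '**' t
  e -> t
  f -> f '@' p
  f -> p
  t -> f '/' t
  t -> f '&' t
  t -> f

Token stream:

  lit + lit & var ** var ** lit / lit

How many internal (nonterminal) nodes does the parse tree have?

[e [e [e [e [t [f [p lit]]]] + [t [f [p lit]] & [t [f [p var]]]]] ** [t [f [p var]]]] ** [t [f [p lit]] / [t [f [p lit]]]]]

22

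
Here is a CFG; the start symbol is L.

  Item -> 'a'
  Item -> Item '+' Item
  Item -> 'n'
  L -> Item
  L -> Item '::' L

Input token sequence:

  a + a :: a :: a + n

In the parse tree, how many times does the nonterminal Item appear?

7

[L [Item [Item a] + [Item a]] :: [L [Item a] :: [L [Item [Item a] + [Item n]]]]]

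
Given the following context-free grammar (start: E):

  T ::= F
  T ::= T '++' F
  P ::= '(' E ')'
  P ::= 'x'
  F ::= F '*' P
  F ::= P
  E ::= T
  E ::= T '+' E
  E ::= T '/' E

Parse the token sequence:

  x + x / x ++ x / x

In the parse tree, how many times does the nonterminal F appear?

5

[E [T [F [P x]]] + [E [T [F [P x]]] / [E [T [T [F [P x]]] ++ [F [P x]]] / [E [T [F [P x]]]]]]]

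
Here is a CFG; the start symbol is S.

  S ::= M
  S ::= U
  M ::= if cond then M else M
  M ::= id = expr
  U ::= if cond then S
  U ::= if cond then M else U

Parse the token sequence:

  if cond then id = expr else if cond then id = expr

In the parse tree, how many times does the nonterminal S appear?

[S [U if cond then [M id = expr] else [U if cond then [S [M id = expr]]]]]

2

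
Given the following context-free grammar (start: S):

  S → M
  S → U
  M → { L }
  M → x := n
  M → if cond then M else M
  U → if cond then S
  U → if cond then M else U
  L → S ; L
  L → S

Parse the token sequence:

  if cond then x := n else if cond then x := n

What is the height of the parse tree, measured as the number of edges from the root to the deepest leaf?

[S [U if cond then [M x := n] else [U if cond then [S [M x := n]]]]]

5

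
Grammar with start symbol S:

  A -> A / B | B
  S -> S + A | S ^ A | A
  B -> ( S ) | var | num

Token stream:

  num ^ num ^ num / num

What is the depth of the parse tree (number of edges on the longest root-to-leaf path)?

[S [S [S [A [B num]]] ^ [A [B num]]] ^ [A [A [B num]] / [B num]]]

5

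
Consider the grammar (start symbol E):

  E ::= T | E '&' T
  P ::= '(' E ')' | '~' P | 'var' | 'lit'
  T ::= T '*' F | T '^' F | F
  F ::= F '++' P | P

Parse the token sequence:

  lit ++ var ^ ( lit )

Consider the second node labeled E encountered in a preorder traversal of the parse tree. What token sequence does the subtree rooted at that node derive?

lit

[E [T [T [F [F [P lit]] ++ [P var]]] ^ [F [P ( [E [T [F [P lit]]]] )]]]]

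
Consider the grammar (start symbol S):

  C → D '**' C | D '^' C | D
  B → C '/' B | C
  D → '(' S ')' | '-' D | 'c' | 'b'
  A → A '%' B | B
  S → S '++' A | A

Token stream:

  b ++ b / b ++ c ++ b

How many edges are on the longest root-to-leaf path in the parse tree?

8

[S [S [S [S [A [B [C [D b]]]]] ++ [A [B [C [D b]] / [B [C [D b]]]]]] ++ [A [B [C [D c]]]]] ++ [A [B [C [D b]]]]]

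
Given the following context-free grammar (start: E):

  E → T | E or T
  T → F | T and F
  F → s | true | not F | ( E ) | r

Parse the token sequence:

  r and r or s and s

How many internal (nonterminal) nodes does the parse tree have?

[E [E [T [T [F r]] and [F r]]] or [T [T [F s]] and [F s]]]

10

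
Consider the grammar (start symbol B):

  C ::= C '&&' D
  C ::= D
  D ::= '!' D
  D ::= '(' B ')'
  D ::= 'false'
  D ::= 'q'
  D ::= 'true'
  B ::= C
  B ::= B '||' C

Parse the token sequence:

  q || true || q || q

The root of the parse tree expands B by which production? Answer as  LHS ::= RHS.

B ::= B '||' C

[B [B [B [B [C [D q]]] || [C [D true]]] || [C [D q]]] || [C [D q]]]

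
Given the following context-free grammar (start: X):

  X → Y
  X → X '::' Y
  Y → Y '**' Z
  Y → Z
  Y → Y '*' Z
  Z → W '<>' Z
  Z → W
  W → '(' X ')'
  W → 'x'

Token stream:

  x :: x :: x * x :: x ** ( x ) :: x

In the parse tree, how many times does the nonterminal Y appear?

8

[X [X [X [X [X [Y [Z [W x]]]] :: [Y [Z [W x]]]] :: [Y [Y [Z [W x]]] * [Z [W x]]]] :: [Y [Y [Z [W x]]] ** [Z [W ( [X [Y [Z [W x]]]] )]]]] :: [Y [Z [W x]]]]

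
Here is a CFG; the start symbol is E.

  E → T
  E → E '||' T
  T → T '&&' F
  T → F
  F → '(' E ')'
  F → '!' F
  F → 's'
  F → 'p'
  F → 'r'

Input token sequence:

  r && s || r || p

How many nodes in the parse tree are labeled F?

[E [E [E [T [T [F r]] && [F s]]] || [T [F r]]] || [T [F p]]]

4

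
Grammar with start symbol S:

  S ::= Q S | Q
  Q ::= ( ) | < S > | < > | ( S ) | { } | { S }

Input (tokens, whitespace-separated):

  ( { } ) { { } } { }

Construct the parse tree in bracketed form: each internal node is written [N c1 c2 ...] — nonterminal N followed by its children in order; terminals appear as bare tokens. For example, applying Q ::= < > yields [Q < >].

[S [Q ( [S [Q { }]] )] [S [Q { [S [Q { }]] }] [S [Q { }]]]]

S
Q S
( S ) S
( Q ) S
( { } ) S
( { } ) Q S
( { } ) { S } S
( { } ) { Q } S
( { } ) { { } } S
( { } ) { { } } Q
( { } ) { { } } { }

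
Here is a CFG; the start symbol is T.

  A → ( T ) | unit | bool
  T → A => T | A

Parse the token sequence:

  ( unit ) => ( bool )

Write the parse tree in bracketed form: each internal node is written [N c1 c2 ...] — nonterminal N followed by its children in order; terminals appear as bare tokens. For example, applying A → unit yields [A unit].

T
A => T
( T ) => T
( A ) => T
( unit ) => T
( unit ) => A
( unit ) => ( T )
( unit ) => ( A )
( unit ) => ( bool )

[T [A ( [T [A unit]] )] => [T [A ( [T [A bool]] )]]]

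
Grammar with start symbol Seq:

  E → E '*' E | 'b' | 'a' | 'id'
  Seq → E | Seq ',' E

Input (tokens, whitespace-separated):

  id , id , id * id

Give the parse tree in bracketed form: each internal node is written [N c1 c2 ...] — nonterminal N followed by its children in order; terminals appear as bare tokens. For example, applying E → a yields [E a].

[Seq [Seq [Seq [E id]] , [E id]] , [E [E id] * [E id]]]

Seq
Seq , E
Seq , E , E
E , E , E
id , E , E
id , id , E
id , id , E * E
id , id , id * E
id , id , id * id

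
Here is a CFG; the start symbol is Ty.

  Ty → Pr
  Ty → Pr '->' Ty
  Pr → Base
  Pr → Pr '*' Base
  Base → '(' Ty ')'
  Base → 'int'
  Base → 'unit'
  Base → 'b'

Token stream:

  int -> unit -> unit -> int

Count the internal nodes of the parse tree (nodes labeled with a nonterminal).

[Ty [Pr [Base int]] -> [Ty [Pr [Base unit]] -> [Ty [Pr [Base unit]] -> [Ty [Pr [Base int]]]]]]

12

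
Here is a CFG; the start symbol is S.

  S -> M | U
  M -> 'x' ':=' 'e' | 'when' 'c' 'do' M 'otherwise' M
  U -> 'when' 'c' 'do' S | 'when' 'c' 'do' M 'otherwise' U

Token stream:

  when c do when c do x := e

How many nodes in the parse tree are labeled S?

3

[S [U when c do [S [U when c do [S [M x := e]]]]]]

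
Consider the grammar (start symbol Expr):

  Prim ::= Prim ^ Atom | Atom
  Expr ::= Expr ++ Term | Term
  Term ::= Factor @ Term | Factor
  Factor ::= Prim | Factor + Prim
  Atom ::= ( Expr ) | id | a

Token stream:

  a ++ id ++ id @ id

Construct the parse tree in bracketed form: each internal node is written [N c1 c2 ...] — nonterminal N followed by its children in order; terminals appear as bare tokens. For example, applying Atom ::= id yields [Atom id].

Expr
Expr ++ Term
Expr ++ Term ++ Term
Term ++ Term ++ Term
Factor ++ Term ++ Term
Prim ++ Term ++ Term
Atom ++ Term ++ Term
a ++ Term ++ Term
a ++ Factor ++ Term
a ++ Prim ++ Term
a ++ Atom ++ Term
a ++ id ++ Term
a ++ id ++ Factor @ Term
a ++ id ++ Prim @ Term
a ++ id ++ Atom @ Term
a ++ id ++ id @ Term
a ++ id ++ id @ Factor
a ++ id ++ id @ Prim
a ++ id ++ id @ Atom
a ++ id ++ id @ id

[Expr [Expr [Expr [Term [Factor [Prim [Atom a]]]]] ++ [Term [Factor [Prim [Atom id]]]]] ++ [Term [Factor [Prim [Atom id]]] @ [Term [Factor [Prim [Atom id]]]]]]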